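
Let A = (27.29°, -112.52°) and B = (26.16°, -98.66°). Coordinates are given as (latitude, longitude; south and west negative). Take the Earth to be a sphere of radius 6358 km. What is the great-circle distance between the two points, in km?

cos σ = sin φ₁ sin φ₂ + cos φ₁ cos φ₂ cos Δλ
      = sin(27.29°)sin(26.16°) + cos(27.29°)cos(26.16°)cos(13.86°) = 0.9766
σ = 12.424° → d = Rσ = 6358·0.21685 = 1379 km

1379 km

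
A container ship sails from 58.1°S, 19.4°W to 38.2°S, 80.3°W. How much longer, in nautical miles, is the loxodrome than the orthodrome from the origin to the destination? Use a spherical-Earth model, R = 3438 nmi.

Great circle: cos σ = sin φ₁ sin φ₂ + cos φ₁ cos φ₂ cos Δλ,  σ = 0.7569 rad → d_gc = 2602.2 nmi
Rhumb line: Δψ = +0.5300, q = Δφ/Δψ = 0.6553, d_rh = R√(Δφ²+q²Δλ²) = 2675.8 nmi
Excess = 2675.8 − 2602.2 = 73.6 ≈ 74 nmi

74 nmi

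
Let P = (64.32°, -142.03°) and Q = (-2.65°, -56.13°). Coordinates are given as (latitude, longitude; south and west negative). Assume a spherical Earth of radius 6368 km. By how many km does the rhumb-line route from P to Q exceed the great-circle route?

Great circle: cos σ = sin φ₁ sin φ₂ + cos φ₁ cos φ₂ cos Δλ,  σ = 1.5815 rad → d_gc = 10071.1 km
Rhumb line: Δψ = -1.5250, q = Δφ/Δψ = 0.7665, d_rh = R√(Δφ²+q²Δλ²) = 10437.8 km
Excess = 10437.8 − 10071.1 = 366.7 ≈ 367 km

367 km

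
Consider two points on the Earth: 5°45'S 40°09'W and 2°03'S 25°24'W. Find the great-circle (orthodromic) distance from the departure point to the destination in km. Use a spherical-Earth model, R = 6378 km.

1689 km

Haversine: a = sin²(Δφ/2)+cos φ₁ cos φ₂ sin²(Δλ/2) = 0.01743;  σ = 2·atan2(√a,√(1−a))
σ = 15.171° → d = Rσ = 6378·0.26479 = 1689 km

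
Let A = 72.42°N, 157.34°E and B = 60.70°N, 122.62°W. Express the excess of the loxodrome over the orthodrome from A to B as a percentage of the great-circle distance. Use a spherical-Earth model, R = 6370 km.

Great circle: σ = 0.5416 rad → d_gc = Rσ = 3449.7 km
Rhumb: Δφ = -0.2046, Δλ = +1.3970, Δψ = -0.5251, q = Δφ/Δψ = 0.3896 → d_rh = R√(Δφ²+q²Δλ²) = 3703.5 km
Excess = (3703.5 − 3449.7) / 3449.7 = 253.8 / 3449.7 = 7.36% ≈ 7.4%

7.4%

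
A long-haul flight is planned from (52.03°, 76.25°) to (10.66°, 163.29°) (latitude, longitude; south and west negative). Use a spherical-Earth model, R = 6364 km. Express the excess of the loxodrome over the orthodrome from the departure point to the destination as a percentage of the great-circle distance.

3.4%

Great circle: σ = 1.3928 rad → d_gc = Rσ = 8863.8 km
Rhumb: Δφ = -0.7220, Δλ = +1.5191, Δψ = -0.8799, q = Δφ/Δψ = 0.8206 → d_rh = R√(Δφ²+q²Δλ²) = 9168.2 km
Excess = (9168.2 − 8863.8) / 8863.8 = 304.4 / 8863.8 = 3.43% ≈ 3.4%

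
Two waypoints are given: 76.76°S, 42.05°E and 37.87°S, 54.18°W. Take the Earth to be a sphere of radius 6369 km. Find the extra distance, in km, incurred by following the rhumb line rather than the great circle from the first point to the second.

566 km

Great circle: cos σ = sin φ₁ sin φ₂ + cos φ₁ cos φ₂ cos Δλ,  σ = 0.9546 rad → d_gc = 6079.9 km
Rhumb line: Δψ = +1.4386, q = Δφ/Δψ = 0.4718, d_rh = R√(Δφ²+q²Δλ²) = 6645.5 km
Excess = 6645.5 − 6079.9 = 565.6 ≈ 566 km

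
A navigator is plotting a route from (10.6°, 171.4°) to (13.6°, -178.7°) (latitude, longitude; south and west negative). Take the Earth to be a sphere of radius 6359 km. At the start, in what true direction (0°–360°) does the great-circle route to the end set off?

71.8°

θ = atan2( sin Δλ·cos φ₂ ,  cos φ₁ sin φ₂ − sin φ₁ cos φ₂ cos Δλ )
  = atan2(+0.1671, +0.0550) = 71.78°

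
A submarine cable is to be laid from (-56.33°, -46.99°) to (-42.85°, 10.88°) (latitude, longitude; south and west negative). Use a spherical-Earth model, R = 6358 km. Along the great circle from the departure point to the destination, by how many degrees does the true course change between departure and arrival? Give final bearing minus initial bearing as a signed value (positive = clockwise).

At departure: θ₁ = atan2(sin Δλ cos φ₂, cos φ₁ sin φ₂ − sin φ₁ cos φ₂ cos Δλ) = 94.84°
At arrival: θ₂ = atan2(sin Δλ cos φ₁, −cos φ₂ sin φ₁ + sin φ₂ cos φ₁ cos Δλ) = 48.90°
Δθ = θ₂ − θ₁ = -45.9°

-45.9°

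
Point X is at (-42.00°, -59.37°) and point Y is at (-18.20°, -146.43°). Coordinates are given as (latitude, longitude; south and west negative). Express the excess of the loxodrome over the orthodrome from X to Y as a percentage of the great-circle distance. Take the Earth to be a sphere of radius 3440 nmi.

Great circle: σ = 1.3231 rad → d_gc = Rσ = 4551.35 nmi
Rhumb: Δφ = +0.4154, Δλ = -1.5195, Δψ = +0.4860, q = Δφ/Δψ = 0.8546 → d_rh = R√(Δφ²+q²Δλ²) = 4690.22 nmi
Excess = (4690.22 − 4551.35) / 4551.35 = 138.87 / 4551.35 = 3.051% ≈ 3.1%

3.1%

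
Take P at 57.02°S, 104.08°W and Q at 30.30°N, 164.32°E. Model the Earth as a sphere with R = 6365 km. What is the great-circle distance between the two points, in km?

Haversine: a = sin²(Δφ/2)+cos φ₁ cos φ₂ sin²(Δλ/2) = 0.71818;  σ = 2·atan2(√a,√(1−a))
σ = 115.871° → d = Rσ = 6365·2.02234 = 12872 km

12872 km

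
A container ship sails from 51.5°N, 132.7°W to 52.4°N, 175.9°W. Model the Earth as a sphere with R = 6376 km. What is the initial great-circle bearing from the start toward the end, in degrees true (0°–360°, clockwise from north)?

N = sin Δλ·cos φ₂ = -0.4177;  D = cos φ₁ sin φ₂ − sin φ₁ cos φ₂ cos Δλ = +0.1451
initial course = atan2(N, D) = 289.16°

289.2°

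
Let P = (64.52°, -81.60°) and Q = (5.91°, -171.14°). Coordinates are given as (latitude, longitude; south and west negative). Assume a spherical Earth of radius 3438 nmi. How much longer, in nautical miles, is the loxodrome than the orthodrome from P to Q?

Great circle: cos σ = sin φ₁ sin φ₂ + cos φ₁ cos φ₂ cos Δλ,  σ = 1.4743 rad → d_gc = 5068.5 nmi
Rhumb line: Δψ = -1.3835, q = Δφ/Δψ = 0.7394, d_rh = R√(Δφ²+q²Δλ²) = 5305.7 nmi
Excess = 5305.7 − 5068.5 = 237.2 ≈ 237 nmi

237 nmi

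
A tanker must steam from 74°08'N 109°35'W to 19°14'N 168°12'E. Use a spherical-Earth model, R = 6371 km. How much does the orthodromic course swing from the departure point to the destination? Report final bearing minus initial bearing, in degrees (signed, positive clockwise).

Initial bearing θ₁ = atan2(sin Δλ cos φ₂, cos φ₁ sin φ₂ − sin φ₁ cos φ₂ cos Δλ) = 267.98°
Final bearing θ₂ = (initial bearing from the destination back to the start) + 180° = 196.82°
Δθ = θ₂ − θ₁ = -71.2°

-71.2°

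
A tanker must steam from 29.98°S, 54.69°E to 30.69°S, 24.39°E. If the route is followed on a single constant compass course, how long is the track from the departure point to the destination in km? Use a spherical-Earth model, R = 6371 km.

Δψ = ln[tan(π/4+φ₂/2)/tan(π/4+φ₁/2)] = -0.0144;  Δφ = -0.0124 rad,  Δλ = -0.5288 rad
q = Δφ/Δψ = 0.8631
d = R·√(Δφ² + q²Δλ²) = 6371·0.45659 = 2909 km

2909 km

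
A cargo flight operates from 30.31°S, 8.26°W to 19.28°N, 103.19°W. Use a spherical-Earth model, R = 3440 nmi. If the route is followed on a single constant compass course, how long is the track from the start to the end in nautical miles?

6245 nmi

Δψ = ln[tan(π/4+φ₂/2)/tan(π/4+φ₁/2)] = +0.8986;  Δφ = +0.8655 rad,  Δλ = -1.6568 rad
q = Δφ/Δψ = 0.9632
d = R·√(Δφ² + q²Δλ²) = 3440·1.81543 = 6245 nmi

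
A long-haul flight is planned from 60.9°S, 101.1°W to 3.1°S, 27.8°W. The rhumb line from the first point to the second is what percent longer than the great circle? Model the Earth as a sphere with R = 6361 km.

Great circle: σ = 1.3829 rad → d_gc = Rσ = 8796.6 km
Rhumb: Δφ = +1.0088, Δλ = +1.2793, Δψ = +1.2947, q = Δφ/Δψ = 0.7792 → d_rh = R√(Δφ²+q²Δλ²) = 9021.3 km
Excess = (9021.3 − 8796.6) / 8796.6 = 224.7 / 8796.6 = 2.554% ≈ 2.6%

2.6%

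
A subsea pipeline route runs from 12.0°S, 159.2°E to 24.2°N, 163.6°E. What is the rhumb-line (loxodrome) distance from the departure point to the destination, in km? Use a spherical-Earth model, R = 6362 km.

Rhumb course C = atan2(Δλ, Δψ) with Δψ = ln[tan(π/4+φ₂/2)/tan(π/4+φ₁/2)] = +0.6465, Δλ = +0.0768 → C = 6.77°
d = R·|Δφ| / |cos C| = 6362·0.63181 / 0.99302 = 4048 km

4048 km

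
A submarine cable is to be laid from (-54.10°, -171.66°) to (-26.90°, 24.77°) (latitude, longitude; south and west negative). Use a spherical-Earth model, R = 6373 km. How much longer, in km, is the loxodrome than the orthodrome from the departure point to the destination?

Great circle: cos σ = sin φ₁ sin φ₂ + cos φ₁ cos φ₂ cos Δλ,  σ = 1.7063 rad → d_gc = 10874.2 km
Rhumb line: Δψ = +0.6394, q = Δφ/Δψ = 0.7425, d_rh = R√(Δφ²+q²Δλ²) = 13843.0 km
Excess = 13843.0 − 10874.2 = 2968.8 ≈ 2969 km

2969 km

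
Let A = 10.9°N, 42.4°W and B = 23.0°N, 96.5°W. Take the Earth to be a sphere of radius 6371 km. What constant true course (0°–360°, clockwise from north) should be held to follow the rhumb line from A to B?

Δψ = ln[tan(π/4+φ₂/2)/tan(π/4+φ₁/2)] = +0.2213
Δλ = -0.9442 rad (taken the short way round)
course = atan2(Δλ, Δψ) = 283.19°

283.2°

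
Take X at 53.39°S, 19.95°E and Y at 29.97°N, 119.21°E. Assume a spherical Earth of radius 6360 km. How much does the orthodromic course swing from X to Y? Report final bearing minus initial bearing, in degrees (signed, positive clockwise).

-35.5°

Initial bearing θ₁ = atan2(sin Δλ cos φ₂, cos φ₁ sin φ₂ − sin φ₁ cos φ₂ cos Δλ) = 77.73°
Final bearing θ₂ = (initial bearing from the destination back to the start) + 180° = 42.27°
Δθ = θ₂ − θ₁ = -35.5°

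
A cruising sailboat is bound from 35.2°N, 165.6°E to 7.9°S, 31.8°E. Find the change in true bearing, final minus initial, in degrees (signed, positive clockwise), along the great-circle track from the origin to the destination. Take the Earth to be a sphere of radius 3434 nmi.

Initial bearing θ₁ = atan2(sin Δλ cos φ₂, cos φ₁ sin φ₂ − sin φ₁ cos φ₂ cos Δλ) = 291.59°
Final bearing θ₂ = (initial bearing from the destination back to the start) + 180° = 230.09°
Δθ = θ₂ − θ₁ = -61.5°

-61.5°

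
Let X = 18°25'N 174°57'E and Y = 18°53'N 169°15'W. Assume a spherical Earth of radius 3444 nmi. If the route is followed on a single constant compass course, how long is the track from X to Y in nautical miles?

900 nmi

Δψ = ln[tan(π/4+φ₂/2)/tan(π/4+φ₁/2)] = +0.0086;  Δφ = +0.0081 rad,  Δλ = +0.2758 rad
q = Δφ/Δψ = 0.9475
d = R·√(Δφ² + q²Δλ²) = 3444·0.26141 = 900 nmi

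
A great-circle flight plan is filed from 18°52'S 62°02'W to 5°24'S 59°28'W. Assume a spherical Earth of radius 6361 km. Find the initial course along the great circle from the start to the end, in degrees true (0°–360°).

N = sin Δλ·cos φ₂ = +0.0446;  D = cos φ₁ sin φ₂ − sin φ₁ cos φ₂ cos Δλ = +0.2326
initial course = atan2(N, D) = 10.85°

10.9°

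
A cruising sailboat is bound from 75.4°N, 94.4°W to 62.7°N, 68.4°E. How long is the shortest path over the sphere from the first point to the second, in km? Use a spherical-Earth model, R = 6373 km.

4611 km

cos σ = sin φ₁ sin φ₂ + cos φ₁ cos φ₂ cos Δλ
      = sin(75.40°)sin(62.70°) + cos(75.40°)cos(62.70°)cos(162.80°) = 0.7495
σ = 41.454° → d = Rσ = 6373·0.72352 = 4611 km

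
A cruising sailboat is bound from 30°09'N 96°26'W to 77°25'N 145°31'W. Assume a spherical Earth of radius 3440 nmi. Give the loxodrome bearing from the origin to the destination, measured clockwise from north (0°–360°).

332.6°

Δψ = ln[tan(π/4+φ₂/2)/tan(π/4+φ₁/2)] = +1.6526
Δλ = -0.8567 rad (taken the short way round)
course = atan2(Δλ, Δψ) = 332.60°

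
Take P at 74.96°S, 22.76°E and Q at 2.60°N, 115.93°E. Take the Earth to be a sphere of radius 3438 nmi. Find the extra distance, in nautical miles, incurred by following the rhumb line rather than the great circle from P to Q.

Great circle: cos σ = sin φ₁ sin φ₂ + cos φ₁ cos φ₂ cos Δλ,  σ = 1.6290 rad → d_gc = 5600.409 nmi
Rhumb line: Δψ = +2.0703, q = Δφ/Δψ = 0.6539, d_rh = R√(Δφ²+q²Δλ²) = 5917.910 nmi
Excess = 5917.910 − 5600.409 = 317.501 ≈ 318 nmi

318 nmi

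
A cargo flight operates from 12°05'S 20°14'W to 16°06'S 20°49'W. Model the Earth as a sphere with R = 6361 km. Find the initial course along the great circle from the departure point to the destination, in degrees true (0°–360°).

187.9°

N = sin Δλ·cos φ₂ = -0.0098;  D = cos φ₁ sin φ₂ − sin φ₁ cos φ₂ cos Δλ = -0.0701
initial course = atan2(N, D) = 187.95°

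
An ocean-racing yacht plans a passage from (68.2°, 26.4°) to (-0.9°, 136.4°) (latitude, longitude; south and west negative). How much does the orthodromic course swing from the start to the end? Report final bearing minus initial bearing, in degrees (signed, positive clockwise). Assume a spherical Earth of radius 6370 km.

At departure: θ₁ = atan2(sin Δλ cos φ₂, cos φ₁ sin φ₂ − sin φ₁ cos φ₂ cos Δλ) = 71.65°
At arrival: θ₂ = atan2(sin Δλ cos φ₁, −cos φ₂ sin φ₁ + sin φ₂ cos φ₁ cos Δλ) = 159.36°
Δθ = θ₂ − θ₁ = +87.7°

+87.7°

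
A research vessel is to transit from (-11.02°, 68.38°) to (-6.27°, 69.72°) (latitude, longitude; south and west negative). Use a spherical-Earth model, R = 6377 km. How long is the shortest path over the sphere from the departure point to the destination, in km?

549 km

Haversine: a = sin²(Δφ/2)+cos φ₁ cos φ₂ sin²(Δλ/2) = 0.00185;  σ = 2·atan2(√a,√(1−a))
σ = 4.931° → d = Rσ = 6377·0.08607 = 549 km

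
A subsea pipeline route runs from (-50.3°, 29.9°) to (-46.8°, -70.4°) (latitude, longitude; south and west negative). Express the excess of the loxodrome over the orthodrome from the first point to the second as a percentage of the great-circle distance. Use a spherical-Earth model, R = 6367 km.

Great circle: σ = 1.0671 rad → d_gc = Rσ = 6794.1 km
Rhumb: Δφ = +0.0611, Δλ = -1.7506, Δψ = +0.0923, q = Δφ/Δψ = 0.6616 → d_rh = R√(Δφ²+q²Δλ²) = 7384.3 km
Excess = (7384.3 − 6794.1) / 6794.1 = 590.2 / 6794.1 = 8.69% ≈ 8.7%

8.7%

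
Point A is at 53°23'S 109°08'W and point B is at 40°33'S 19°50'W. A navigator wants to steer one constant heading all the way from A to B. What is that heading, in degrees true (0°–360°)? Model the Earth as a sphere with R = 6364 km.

Δψ = ln[tan(π/4+φ₂/2)/tan(π/4+φ₁/2)] = +0.3305
Δλ = +1.5586 rad (taken the short way round)
course = atan2(Δλ, Δψ) = 78.03°

78.0°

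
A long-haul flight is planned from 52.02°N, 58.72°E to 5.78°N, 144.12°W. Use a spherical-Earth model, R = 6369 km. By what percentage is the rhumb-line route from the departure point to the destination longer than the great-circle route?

Great circle: σ = 2.0770 rad → d_gc = Rσ = 13228.5 km
Rhumb: Δφ = -0.8070, Δλ = +2.7430, Δψ = -0.9657, q = Δφ/Δψ = 0.8357 → d_rh = R√(Δφ²+q²Δλ²) = 15478.4 km
Excess = (15478.4 − 13228.5) / 13228.5 = 2249.9 / 13228.5 = 17.01% ≈ 17.0%

17.0%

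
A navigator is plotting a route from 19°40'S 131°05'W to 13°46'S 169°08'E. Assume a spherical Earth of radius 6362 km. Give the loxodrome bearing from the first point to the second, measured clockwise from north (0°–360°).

Meridional parts: M(φ₁)=-0.3502, M(φ₂)=-0.2426 → ΔM = +0.1076;  Δλ = -1.0434 rad
tan C = Δλ / ΔM = -9.6995 → C = 275.89°

275.9°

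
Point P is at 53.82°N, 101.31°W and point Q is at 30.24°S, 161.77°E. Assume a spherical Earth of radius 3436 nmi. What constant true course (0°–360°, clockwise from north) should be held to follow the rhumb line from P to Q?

225.3°

Meridional parts: M(φ₁)=+1.1188, M(φ₂)=-0.5541 → ΔM = -1.6730;  Δλ = -1.6916 rad
tan C = Δλ / ΔM = +1.0111 → C = 225.32°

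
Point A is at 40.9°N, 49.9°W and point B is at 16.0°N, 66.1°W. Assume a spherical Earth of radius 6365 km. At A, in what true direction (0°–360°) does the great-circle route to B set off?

214.1°

θ = atan2( sin Δλ·cos φ₂ ,  cos φ₁ sin φ₂ − sin φ₁ cos φ₂ cos Δλ )
  = atan2(-0.2682, -0.3960) = 214.10°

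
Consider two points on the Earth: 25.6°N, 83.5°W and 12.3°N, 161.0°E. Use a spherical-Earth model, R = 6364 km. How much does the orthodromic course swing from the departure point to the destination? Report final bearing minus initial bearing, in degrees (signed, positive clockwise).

Initial bearing θ₁ = atan2(sin Δλ cos φ₂, cos φ₁ sin φ₂ − sin φ₁ cos φ₂ cos Δλ) = 292.97°
Final bearing θ₂ = (initial bearing from the destination back to the start) + 180° = 238.19°
Δθ = θ₂ − θ₁ = -54.8°

-54.8°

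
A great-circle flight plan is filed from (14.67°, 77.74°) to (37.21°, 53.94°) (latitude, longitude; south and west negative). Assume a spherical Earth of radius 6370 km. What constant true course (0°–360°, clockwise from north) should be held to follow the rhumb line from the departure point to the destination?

316.8°

Δψ = ln[tan(π/4+φ₂/2)/tan(π/4+φ₁/2)] = +0.4417
Δλ = -0.4154 rad (taken the short way round)
course = atan2(Δλ, Δψ) = 316.76°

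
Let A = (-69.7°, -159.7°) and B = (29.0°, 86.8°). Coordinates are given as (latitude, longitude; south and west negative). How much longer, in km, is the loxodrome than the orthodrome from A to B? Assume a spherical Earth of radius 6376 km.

Great circle: cos σ = sin φ₁ sin φ₂ + cos φ₁ cos φ₂ cos Δλ,  σ = 2.1842 rad → d_gc = 13926.8 km
Rhumb line: Δψ = +2.2495, q = Δφ/Δψ = 0.7658, d_rh = R√(Δφ²+q²Δλ²) = 14635.4 km
Excess = 14635.4 − 13926.8 = 708.6 ≈ 709 km

709 km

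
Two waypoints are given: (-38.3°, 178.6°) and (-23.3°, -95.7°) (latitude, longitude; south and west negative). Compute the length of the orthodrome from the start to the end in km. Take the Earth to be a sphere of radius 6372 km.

8073 km

cos σ = sin φ₁ sin φ₂ + cos φ₁ cos φ₂ cos Δλ
      = sin(-38.30°)sin(-23.30°) + cos(-38.30°)cos(-23.30°)cos(85.70°) = 0.2992
σ = 72.591° → d = Rσ = 6372·1.26695 = 8073 km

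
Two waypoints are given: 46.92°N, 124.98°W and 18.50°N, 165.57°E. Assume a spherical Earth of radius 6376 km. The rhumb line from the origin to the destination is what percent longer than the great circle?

2.1%

Great circle: σ = 1.0938 rad → d_gc = Rσ = 6974.0 km
Rhumb: Δφ = -0.4960, Δλ = -1.2121, Δψ = -0.6009, q = Δφ/Δψ = 0.8254 → d_rh = R√(Δφ²+q²Δλ²) = 7120.2 km
Excess = (7120.2 − 6974.0) / 6974.0 = 146.2 / 6974.0 = 2.10% ≈ 2.1%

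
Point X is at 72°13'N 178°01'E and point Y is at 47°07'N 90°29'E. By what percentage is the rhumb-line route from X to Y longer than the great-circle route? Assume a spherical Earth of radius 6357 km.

8.0%

Great circle: σ = 0.7860 rad → d_gc = Rσ = 4996.7 km
Rhumb: Δφ = -0.4381, Δλ = -1.5277, Δψ = -0.9204, q = Δφ/Δψ = 0.4760 → d_rh = R√(Δφ²+q²Δλ²) = 5396.5 km
Excess = (5396.5 − 4996.7) / 4996.7 = 399.8 / 4996.7 = 8.00% ≈ 8.0%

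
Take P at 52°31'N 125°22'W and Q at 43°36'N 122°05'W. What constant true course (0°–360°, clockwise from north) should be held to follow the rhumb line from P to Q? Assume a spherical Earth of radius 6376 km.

166.2°

Meridional parts: M(φ₁)=+1.0809, M(φ₂)=+0.8472 → ΔM = -0.2337;  Δλ = +0.0573 rad
tan C = Δλ / ΔM = -0.2452 → C = 166.22°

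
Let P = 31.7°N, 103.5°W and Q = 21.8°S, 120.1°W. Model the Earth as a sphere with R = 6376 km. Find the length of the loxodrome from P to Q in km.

Δψ = ln[tan(π/4+φ₂/2)/tan(π/4+φ₁/2)] = -0.9739;  Δφ = -0.9338 rad,  Δλ = -0.2897 rad
q = Δφ/Δψ = 0.9588
d = R·√(Δφ² + q²Δλ²) = 6376·0.97420 = 6211 km

6211 km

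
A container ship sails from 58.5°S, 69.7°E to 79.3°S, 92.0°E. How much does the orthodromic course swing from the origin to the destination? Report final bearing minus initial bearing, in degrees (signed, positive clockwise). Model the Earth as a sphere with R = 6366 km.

-21.2°

At departure: θ₁ = atan2(sin Δλ cos φ₂, cos φ₁ sin φ₂ − sin φ₁ cos φ₂ cos Δλ) = 169.13°
At arrival: θ₂ = atan2(sin Δλ cos φ₁, −cos φ₂ sin φ₁ + sin φ₂ cos φ₁ cos Δλ) = 147.95°
Δθ = θ₂ − θ₁ = -21.2°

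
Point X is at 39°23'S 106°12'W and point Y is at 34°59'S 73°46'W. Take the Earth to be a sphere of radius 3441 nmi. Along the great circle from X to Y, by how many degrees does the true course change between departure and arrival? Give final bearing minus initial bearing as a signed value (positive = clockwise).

-20.0°

Initial bearing θ₁ = atan2(sin Δλ cos φ₂, cos φ₁ sin φ₂ − sin φ₁ cos φ₂ cos Δλ) = 90.57°
Final bearing θ₂ = (initial bearing from the destination back to the start) + 180° = 70.62°
Δθ = θ₂ − θ₁ = -20.0°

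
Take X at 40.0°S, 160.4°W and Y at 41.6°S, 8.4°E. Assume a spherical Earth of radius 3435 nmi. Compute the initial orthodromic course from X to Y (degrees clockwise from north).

171.6°

N = sin Δλ·cos φ₂ = +0.1452;  D = cos φ₁ sin φ₂ − sin φ₁ cos φ₂ cos Δλ = -0.9801
initial course = atan2(N, D) = 171.57°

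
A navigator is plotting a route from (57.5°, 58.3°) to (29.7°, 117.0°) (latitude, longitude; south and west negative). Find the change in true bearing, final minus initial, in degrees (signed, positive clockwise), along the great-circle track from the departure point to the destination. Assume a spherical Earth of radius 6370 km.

Initial bearing θ₁ = atan2(sin Δλ cos φ₂, cos φ₁ sin φ₂ − sin φ₁ cos φ₂ cos Δλ) = 98.76°
Final bearing θ₂ = (initial bearing from the destination back to the start) + 180° = 142.31°
Δθ = θ₂ − θ₁ = +43.6°

+43.6°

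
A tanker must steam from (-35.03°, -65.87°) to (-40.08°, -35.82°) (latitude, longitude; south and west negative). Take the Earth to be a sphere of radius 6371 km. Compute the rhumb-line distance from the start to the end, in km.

2706 km

Δψ = ln[tan(π/4+φ₂/2)/tan(π/4+φ₁/2)] = -0.1113;  Δφ = -0.0881 rad,  Δλ = +0.5245 rad
q = Δφ/Δψ = 0.7922
d = R·√(Δφ² + q²Δλ²) = 6371·0.42474 = 2706 km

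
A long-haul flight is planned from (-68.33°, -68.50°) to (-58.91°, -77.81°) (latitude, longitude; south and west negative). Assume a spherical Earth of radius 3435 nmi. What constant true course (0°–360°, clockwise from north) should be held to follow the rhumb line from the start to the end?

336.5°

Δψ = ln[tan(π/4+φ₂/2)/tan(π/4+φ₁/2)] = +0.3739
Δλ = -0.1625 rad (taken the short way round)
course = atan2(Δλ, Δψ) = 336.51°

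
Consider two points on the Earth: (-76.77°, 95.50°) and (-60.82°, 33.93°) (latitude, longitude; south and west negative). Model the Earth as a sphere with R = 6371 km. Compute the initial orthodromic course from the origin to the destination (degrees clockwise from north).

273.5°

θ = atan2( sin Δλ·cos φ₂ ,  cos φ₁ sin φ₂ − sin φ₁ cos φ₂ cos Δλ )
  = atan2(-0.4288, +0.0261) = 273.49°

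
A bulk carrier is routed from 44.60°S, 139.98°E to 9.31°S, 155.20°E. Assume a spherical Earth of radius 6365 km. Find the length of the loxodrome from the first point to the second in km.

4187 km

Rhumb course C = atan2(Δλ, Δψ) with Δψ = ln[tan(π/4+φ₂/2)/tan(π/4+φ₁/2)] = +0.7083, Δλ = +0.2656 → C = 20.56°
d = R·|Δφ| / |cos C| = 6365·0.61593 / 0.93632 = 4187 km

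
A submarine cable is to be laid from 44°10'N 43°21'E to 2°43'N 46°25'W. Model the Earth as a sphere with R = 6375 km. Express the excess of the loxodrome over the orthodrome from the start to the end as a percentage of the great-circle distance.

Great circle: σ = 1.5348 rad → d_gc = Rσ = 9784.6 km
Rhumb: Δφ = -0.7234, Δλ = -1.5667, Δψ = -0.8135, q = Δφ/Δψ = 0.8893 → d_rh = R√(Δφ²+q²Δλ²) = 10007.9 km
Excess = (10007.9 − 9784.6) / 9784.6 = 223.3 / 9784.6 = 2.28% ≈ 2.3%

2.3%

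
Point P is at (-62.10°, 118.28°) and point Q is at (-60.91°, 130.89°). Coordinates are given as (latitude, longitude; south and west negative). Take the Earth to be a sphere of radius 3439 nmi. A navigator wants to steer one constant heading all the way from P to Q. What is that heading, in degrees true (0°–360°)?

Meridional parts: M(φ₁)=-1.3927, M(φ₂)=-1.3492 → ΔM = +0.0435;  Δλ = +0.2201 rad
tan C = Δλ / ΔM = +5.0548 → C = 78.81°

78.8°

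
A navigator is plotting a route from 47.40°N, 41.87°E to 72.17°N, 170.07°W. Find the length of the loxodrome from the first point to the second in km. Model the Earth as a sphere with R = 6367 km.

8283 km

Δψ = ln[tan(π/4+φ₂/2)/tan(π/4+φ₁/2)] = +0.9105;  Δφ = +0.4323 rad,  Δλ = +2.5841 rad
q = Δφ/Δψ = 0.4748
d = R·√(Δφ² + q²Δλ²) = 6367·1.30096 = 8283 km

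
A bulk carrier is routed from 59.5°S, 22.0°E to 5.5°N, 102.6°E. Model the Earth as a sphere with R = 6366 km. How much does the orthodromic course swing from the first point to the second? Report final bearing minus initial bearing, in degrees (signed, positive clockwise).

At departure: θ₁ = atan2(sin Δλ cos φ₂, cos φ₁ sin φ₂ − sin φ₁ cos φ₂ cos Δλ) = 79.12°
At arrival: θ₂ = atan2(sin Δλ cos φ₁, −cos φ₂ sin φ₁ + sin φ₂ cos φ₁ cos Δλ) = 30.05°
Δθ = θ₂ − θ₁ = -49.1°

-49.1°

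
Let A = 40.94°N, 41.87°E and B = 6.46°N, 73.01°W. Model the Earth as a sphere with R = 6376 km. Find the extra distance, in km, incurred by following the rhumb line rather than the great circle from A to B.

508 km

Great circle: cos σ = sin φ₁ sin φ₂ + cos φ₁ cos φ₂ cos Δλ,  σ = 1.8153 rad → d_gc = 11574.3 km
Rhumb line: Δψ = -0.6715, q = Δφ/Δψ = 0.8962, d_rh = R√(Δφ²+q²Δλ²) = 12082.6 km
Excess = 12082.6 − 11574.3 = 508.3 ≈ 508 km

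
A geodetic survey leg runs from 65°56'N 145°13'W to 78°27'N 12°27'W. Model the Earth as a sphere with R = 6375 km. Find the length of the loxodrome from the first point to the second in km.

4547 km

Δψ = ln[tan(π/4+φ₂/2)/tan(π/4+φ₁/2)] = +0.7456;  Δφ = +0.2185 rad,  Δλ = +2.3172 rad
q = Δφ/Δψ = 0.2930
d = R·√(Δφ² + q²Δλ²) = 6375·0.71321 = 4547 km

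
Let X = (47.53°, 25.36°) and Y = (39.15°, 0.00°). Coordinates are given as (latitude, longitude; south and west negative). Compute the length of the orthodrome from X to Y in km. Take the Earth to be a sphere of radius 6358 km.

2235 km

cos σ = sin φ₁ sin φ₂ + cos φ₁ cos φ₂ cos Δλ
      = sin(47.53°)sin(39.15°) + cos(47.53°)cos(39.15°)cos(-25.36°) = 0.9389
σ = 20.138° → d = Rσ = 6358·0.35148 = 2235 km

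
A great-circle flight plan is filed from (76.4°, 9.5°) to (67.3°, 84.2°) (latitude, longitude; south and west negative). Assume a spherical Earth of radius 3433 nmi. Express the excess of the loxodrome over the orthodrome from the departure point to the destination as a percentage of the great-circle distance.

Great circle: σ = 0.4011 rad → d_gc = Rσ = 1377.1 nmi
Rhumb: Δφ = -0.1588, Δλ = +1.3038, Δψ = -0.5208, q = Δφ/Δψ = 0.3050 → d_rh = R√(Δφ²+q²Δλ²) = 1469.9 nmi
Excess = (1469.9 − 1377.1) / 1377.1 = 92.8 / 1377.1 = 6.74% ≈ 6.7%

6.7%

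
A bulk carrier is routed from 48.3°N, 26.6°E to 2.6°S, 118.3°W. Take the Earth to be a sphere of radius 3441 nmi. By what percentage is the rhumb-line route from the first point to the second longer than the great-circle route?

Great circle: σ = 2.1865 rad → d_gc = Rσ = 7523.9 nmi
Rhumb: Δφ = -0.8884, Δλ = -2.5290, Δψ = -1.0107, q = Δφ/Δψ = 0.8790 → d_rh = R√(Δφ²+q²Δλ²) = 8237.1 nmi
Excess = (8237.1 − 7523.9) / 7523.9 = 713.2 / 7523.9 = 9.48% ≈ 9.5%

9.5%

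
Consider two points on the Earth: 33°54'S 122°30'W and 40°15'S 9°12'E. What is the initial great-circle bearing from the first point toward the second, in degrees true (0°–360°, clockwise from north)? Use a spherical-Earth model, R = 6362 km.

θ = atan2( sin Δλ·cos φ₂ ,  cos φ₁ sin φ₂ − sin φ₁ cos φ₂ cos Δλ )
  = atan2(+0.5699, -0.8195) = 145.19°

145.2°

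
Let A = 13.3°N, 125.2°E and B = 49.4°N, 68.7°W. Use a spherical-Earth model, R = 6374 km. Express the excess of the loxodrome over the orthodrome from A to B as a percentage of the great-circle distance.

Great circle: σ = 2.0265 rad → d_gc = Rσ = 12917.0 km
Rhumb: Δφ = +0.6301, Δλ = +2.8990, Δψ = +0.7603, q = Δφ/Δψ = 0.8288 → d_rh = R√(Δφ²+q²Δλ²) = 15831.8 km
Excess = (15831.8 − 12917.0) / 12917.0 = 2914.8 / 12917.0 = 22.57% ≈ 22.6%

22.6%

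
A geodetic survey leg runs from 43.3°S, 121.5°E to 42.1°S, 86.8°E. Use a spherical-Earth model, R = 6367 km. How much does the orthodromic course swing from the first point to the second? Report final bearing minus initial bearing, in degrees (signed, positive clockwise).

+23.9°

Initial bearing θ₁ = atan2(sin Δλ cos φ₂, cos φ₁ sin φ₂ − sin φ₁ cos φ₂ cos Δλ) = 260.65°
Final bearing θ₂ = (initial bearing from the destination back to the start) + 180° = 284.57°
Δθ = θ₂ − θ₁ = +23.9°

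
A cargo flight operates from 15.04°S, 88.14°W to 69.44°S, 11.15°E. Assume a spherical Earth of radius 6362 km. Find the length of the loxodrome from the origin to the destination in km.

Δψ = ln[tan(π/4+φ₂/2)/tan(π/4+φ₁/2)] = -1.4416;  Δφ = -0.9495 rad,  Δλ = +1.7329 rad
q = Δφ/Δψ = 0.6586
d = R·√(Δφ² + q²Δλ²) = 6362·1.48460 = 9445 km

9445 km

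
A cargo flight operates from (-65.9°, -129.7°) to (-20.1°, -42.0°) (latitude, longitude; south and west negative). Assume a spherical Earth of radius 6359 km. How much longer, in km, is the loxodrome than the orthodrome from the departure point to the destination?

Great circle: cos σ = sin φ₁ sin φ₂ + cos φ₁ cos φ₂ cos Δλ,  σ = 1.2355 rad → d_gc = 7856.2 km
Rhumb line: Δψ = +1.1860, q = Δφ/Δψ = 0.6740, d_rh = R√(Δφ²+q²Δλ²) = 8299.0 km
Excess = 8299.0 − 7856.2 = 442.8 ≈ 443 km

443 km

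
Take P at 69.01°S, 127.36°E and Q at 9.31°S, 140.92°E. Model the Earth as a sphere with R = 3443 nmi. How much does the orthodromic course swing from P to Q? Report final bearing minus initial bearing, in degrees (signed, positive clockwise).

Initial bearing θ₁ = atan2(sin Δλ cos φ₂, cos φ₁ sin φ₂ − sin φ₁ cos φ₂ cos Δλ) = 15.44°
Final bearing θ₂ = (initial bearing from the destination back to the start) + 180° = 5.55°
Δθ = θ₂ − θ₁ = -9.9°

-9.9°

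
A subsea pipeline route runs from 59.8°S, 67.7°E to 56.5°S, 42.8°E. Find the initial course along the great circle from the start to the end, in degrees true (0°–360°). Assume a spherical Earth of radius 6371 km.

N = sin Δλ·cos φ₂ = -0.2324;  D = cos φ₁ sin φ₂ − sin φ₁ cos φ₂ cos Δλ = +0.0132
initial course = atan2(N, D) = 273.26°

273.3°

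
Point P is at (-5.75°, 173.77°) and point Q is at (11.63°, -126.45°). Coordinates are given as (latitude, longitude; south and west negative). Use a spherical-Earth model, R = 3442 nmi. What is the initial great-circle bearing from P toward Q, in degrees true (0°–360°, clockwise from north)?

73.5°

N = sin Δλ·cos φ₂ = +0.8464;  D = cos φ₁ sin φ₂ − sin φ₁ cos φ₂ cos Δλ = +0.2500
initial course = atan2(N, D) = 73.55°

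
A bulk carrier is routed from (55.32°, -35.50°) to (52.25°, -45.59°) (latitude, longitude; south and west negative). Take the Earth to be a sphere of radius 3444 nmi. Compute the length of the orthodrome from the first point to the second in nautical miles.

403 nmi

Haversine: a = sin²(Δφ/2)+cos φ₁ cos φ₂ sin²(Δλ/2) = 0.00341;  σ = 2·atan2(√a,√(1−a))
σ = 6.697° → d = Rσ = 3444·0.11688 = 403 nmi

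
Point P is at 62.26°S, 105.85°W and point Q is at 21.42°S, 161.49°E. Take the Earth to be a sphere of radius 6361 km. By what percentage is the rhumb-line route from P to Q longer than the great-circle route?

Great circle: σ = 1.2628 rad → d_gc = Rσ = 8032.9 km
Rhumb: Δφ = +0.7128, Δλ = -1.6172, Δψ = +1.0158, q = Δφ/Δψ = 0.7017 → d_rh = R√(Δφ²+q²Δλ²) = 8524.3 km
Excess = (8524.3 − 8032.9) / 8032.9 = 491.4 / 8032.9 = 6.12% ≈ 6.1%

6.1%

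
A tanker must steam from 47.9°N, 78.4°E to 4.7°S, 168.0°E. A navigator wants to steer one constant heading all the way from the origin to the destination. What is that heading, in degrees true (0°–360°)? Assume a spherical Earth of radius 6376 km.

123.5°

Δψ = ln[tan(π/4+φ₂/2)/tan(π/4+φ₁/2)] = -1.0370
Δλ = +1.5638 rad (taken the short way round)
course = atan2(Δλ, Δψ) = 123.55°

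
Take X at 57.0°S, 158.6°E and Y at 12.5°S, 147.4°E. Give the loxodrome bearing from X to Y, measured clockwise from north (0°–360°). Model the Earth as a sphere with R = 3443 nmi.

Meridional parts: M(φ₁)=-1.2167, M(φ₂)=-0.2199 → ΔM = +0.9968;  Δλ = -0.1955 rad
tan C = Δλ / ΔM = -0.1961 → C = 348.90°

348.9°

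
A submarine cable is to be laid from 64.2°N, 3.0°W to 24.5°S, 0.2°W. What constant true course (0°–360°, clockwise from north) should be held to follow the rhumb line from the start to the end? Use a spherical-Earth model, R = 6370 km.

178.5°

Meridional parts: M(φ₁)=+1.4739, M(φ₂)=-0.4413 → ΔM = -1.9152;  Δλ = +0.0489 rad
tan C = Δλ / ΔM = -0.0255 → C = 178.54°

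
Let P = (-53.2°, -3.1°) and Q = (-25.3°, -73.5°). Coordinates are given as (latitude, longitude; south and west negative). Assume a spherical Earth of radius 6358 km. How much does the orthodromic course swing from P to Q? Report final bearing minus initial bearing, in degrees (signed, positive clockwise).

+49.4°

At departure: θ₁ = atan2(sin Δλ cos φ₂, cos φ₁ sin φ₂ − sin φ₁ cos φ₂ cos Δλ) = 269.12°
At arrival: θ₂ = atan2(sin Δλ cos φ₁, −cos φ₂ sin φ₁ + sin φ₂ cos φ₁ cos Δλ) = 318.51°
Δθ = θ₂ − θ₁ = +49.4°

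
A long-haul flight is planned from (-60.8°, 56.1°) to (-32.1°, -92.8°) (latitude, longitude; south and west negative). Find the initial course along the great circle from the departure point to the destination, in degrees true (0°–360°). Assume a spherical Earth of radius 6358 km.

206.1°

θ = atan2( sin Δλ·cos φ₂ ,  cos φ₁ sin φ₂ − sin φ₁ cos φ₂ cos Δλ )
  = atan2(-0.4376, -0.8924) = 206.12°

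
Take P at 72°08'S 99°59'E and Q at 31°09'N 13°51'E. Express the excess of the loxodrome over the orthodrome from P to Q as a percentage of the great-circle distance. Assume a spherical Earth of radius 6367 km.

2.7%

Great circle: σ = 2.0653 rad → d_gc = Rσ = 13150.0 km
Rhumb: Δφ = +1.8026, Δλ = -1.5033, Δψ = +2.4229, q = Δφ/Δψ = 0.7440 → d_rh = R√(Δφ²+q²Δλ²) = 13507.1 km
Excess = (13507.1 − 13150.0) / 13150.0 = 357.1 / 13150.0 = 2.72% ≈ 2.7%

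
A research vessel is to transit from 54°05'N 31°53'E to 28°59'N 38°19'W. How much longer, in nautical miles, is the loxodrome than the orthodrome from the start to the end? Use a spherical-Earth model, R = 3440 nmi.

Great circle: cos σ = sin φ₁ sin φ₂ + cos φ₁ cos φ₂ cos Δλ,  σ = 0.9689 rad → d_gc = 3332.8 nmi
Rhumb line: Δψ = -0.5977, q = Δφ/Δψ = 0.7329, d_rh = R√(Δφ²+q²Δλ²) = 3437.0 nmi
Excess = 3437.0 − 3332.8 = 104.2 ≈ 104 nmi

104 nmi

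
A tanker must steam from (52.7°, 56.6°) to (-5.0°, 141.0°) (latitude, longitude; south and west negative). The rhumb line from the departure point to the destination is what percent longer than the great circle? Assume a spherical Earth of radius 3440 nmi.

Great circle: σ = 1.5812 rad → d_gc = Rσ = 5439.4 nmi
Rhumb: Δφ = -1.0071, Δλ = +1.4731, Δψ = -1.1735, q = Δφ/Δψ = 0.8581 → d_rh = R√(Δφ²+q²Δλ²) = 5559.7 nmi
Excess = (5559.7 − 5439.4) / 5439.4 = 120.3 / 5439.4 = 2.21% ≈ 2.2%

2.2%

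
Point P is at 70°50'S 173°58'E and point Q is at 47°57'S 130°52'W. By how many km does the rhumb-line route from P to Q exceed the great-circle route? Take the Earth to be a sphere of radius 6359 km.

Great circle: cos σ = sin φ₁ sin φ₂ + cos φ₁ cos φ₂ cos Δλ,  σ = 0.5970 rad → d_gc = 3796.6 km
Rhumb line: Δψ = +0.8227, q = Δφ/Δψ = 0.4855, d_rh = R√(Δφ²+q²Δλ²) = 3909.7 km
Excess = 3909.7 − 3796.6 = 113.1 ≈ 113 km

113 km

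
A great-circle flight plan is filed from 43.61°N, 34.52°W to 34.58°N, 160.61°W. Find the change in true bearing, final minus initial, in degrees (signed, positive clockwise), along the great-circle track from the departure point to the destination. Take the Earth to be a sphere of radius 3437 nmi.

Initial bearing θ₁ = atan2(sin Δλ cos φ₂, cos φ₁ sin φ₂ − sin φ₁ cos φ₂ cos Δλ) = 318.25°
Final bearing θ₂ = (initial bearing from the destination back to the start) + 180° = 215.84°
Δθ = θ₂ − θ₁ = -102.4°

-102.4°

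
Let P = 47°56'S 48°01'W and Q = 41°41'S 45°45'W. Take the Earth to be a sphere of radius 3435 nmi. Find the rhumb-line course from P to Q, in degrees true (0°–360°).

Meridional parts: M(φ₁)=-0.9557, M(φ₂)=-0.8017 → ΔM = +0.1540;  Δλ = +0.0396 rad
tan C = Δλ / ΔM = +0.2569 → C = 14.41°

14.4°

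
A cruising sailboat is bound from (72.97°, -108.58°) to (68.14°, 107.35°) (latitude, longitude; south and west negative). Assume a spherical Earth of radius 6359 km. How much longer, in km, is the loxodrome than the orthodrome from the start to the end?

1222 km

Great circle: cos σ = sin φ₁ sin φ₂ + cos φ₁ cos φ₂ cos Δλ,  σ = 0.6450 rad → d_gc = 4101.5 km
Rhumb line: Δψ = -0.2545, q = Δφ/Δψ = 0.3312, d_rh = R√(Δφ²+q²Δλ²) = 5323.1 km
Excess = 5323.1 − 4101.5 = 1221.6 ≈ 1222 km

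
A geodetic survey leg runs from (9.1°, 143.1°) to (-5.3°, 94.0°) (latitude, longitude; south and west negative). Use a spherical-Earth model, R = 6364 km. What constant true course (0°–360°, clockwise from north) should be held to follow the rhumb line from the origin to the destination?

Δψ = ln[tan(π/4+φ₂/2)/tan(π/4+φ₁/2)] = -0.2521
Δλ = -0.8570 rad (taken the short way round)
course = atan2(Δλ, Δψ) = 253.61°

253.6°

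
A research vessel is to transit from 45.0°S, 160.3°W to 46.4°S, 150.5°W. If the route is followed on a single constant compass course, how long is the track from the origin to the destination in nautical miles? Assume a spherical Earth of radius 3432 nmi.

Δψ = ln[tan(π/4+φ₂/2)/tan(π/4+φ₁/2)] = -0.0350;  Δφ = -0.0244 rad,  Δλ = +0.1710 rad
q = Δφ/Δψ = 0.6984
d = R·√(Δφ² + q²Δλ²) = 3432·0.12192 = 418 nmi

418 nmi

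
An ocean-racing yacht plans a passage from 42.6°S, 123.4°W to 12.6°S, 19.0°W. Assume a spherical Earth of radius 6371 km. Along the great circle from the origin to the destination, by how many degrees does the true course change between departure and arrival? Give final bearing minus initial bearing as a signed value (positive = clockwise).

Initial bearing θ₁ = atan2(sin Δλ cos φ₂, cos φ₁ sin φ₂ − sin φ₁ cos φ₂ cos Δλ) = 108.97°
Final bearing θ₂ = (initial bearing from the destination back to the start) + 180° = 45.51°
Δθ = θ₂ − θ₁ = -63.5°

-63.5°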